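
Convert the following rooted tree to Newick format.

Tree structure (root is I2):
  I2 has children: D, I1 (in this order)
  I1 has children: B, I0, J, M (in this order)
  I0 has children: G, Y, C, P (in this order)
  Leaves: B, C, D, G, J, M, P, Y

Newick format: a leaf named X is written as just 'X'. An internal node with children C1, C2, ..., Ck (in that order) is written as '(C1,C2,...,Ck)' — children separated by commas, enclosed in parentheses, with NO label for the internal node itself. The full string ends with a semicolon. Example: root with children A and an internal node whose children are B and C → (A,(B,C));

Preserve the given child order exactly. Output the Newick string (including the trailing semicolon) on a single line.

Answer: (D,(B,(G,Y,C,P),J,M));

Derivation:
internal I2 with children ['D', 'I1']
  leaf 'D' → 'D'
  internal I1 with children ['B', 'I0', 'J', 'M']
    leaf 'B' → 'B'
    internal I0 with children ['G', 'Y', 'C', 'P']
      leaf 'G' → 'G'
      leaf 'Y' → 'Y'
      leaf 'C' → 'C'
      leaf 'P' → 'P'
    → '(G,Y,C,P)'
    leaf 'J' → 'J'
    leaf 'M' → 'M'
  → '(B,(G,Y,C,P),J,M)'
→ '(D,(B,(G,Y,C,P),J,M))'
Final: (D,(B,(G,Y,C,P),J,M));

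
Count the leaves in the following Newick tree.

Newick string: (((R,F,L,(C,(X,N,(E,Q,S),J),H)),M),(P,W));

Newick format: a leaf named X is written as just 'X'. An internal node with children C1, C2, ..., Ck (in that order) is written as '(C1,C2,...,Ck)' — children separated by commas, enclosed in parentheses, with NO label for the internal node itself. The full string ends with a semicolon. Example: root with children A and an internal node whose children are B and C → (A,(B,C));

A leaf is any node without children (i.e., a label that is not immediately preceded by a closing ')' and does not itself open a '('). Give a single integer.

Newick: (((R,F,L,(C,(X,N,(E,Q,S),J),H)),M),(P,W));
Scan left-to-right; a leaf is any maximal label run not followed by '(':
  pos 3: leaf 'R' → count = 1
  pos 5: leaf 'F' → count = 2
  pos 7: leaf 'L' → count = 3
  pos 10: leaf 'C' → count = 4
  pos 13: leaf 'X' → count = 5
  pos 15: leaf 'N' → count = 6
  pos 18: leaf 'E' → count = 7
  pos 20: leaf 'Q' → count = 8
  pos 22: leaf 'S' → count = 9
  pos 25: leaf 'J' → count = 10
  pos 28: leaf 'H' → count = 11
  pos 32: leaf 'M' → count = 12
  pos 36: leaf 'P' → count = 13
  pos 38: leaf 'W' → count = 14
Total leaves: 14

Answer: 14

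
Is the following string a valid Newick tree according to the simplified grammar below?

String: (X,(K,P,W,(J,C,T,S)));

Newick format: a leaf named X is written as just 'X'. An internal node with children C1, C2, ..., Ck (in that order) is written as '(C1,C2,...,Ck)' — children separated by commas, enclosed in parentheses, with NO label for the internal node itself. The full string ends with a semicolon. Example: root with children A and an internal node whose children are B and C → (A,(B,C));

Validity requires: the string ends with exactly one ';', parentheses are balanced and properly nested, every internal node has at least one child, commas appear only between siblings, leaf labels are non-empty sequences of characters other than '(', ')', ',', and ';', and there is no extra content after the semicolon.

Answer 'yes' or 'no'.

Input: (X,(K,P,W,(J,C,T,S)));
Paren balance: 3 '(' vs 3 ')' OK
Ends with single ';': True
Full parse: OK
Valid: True

Answer: yes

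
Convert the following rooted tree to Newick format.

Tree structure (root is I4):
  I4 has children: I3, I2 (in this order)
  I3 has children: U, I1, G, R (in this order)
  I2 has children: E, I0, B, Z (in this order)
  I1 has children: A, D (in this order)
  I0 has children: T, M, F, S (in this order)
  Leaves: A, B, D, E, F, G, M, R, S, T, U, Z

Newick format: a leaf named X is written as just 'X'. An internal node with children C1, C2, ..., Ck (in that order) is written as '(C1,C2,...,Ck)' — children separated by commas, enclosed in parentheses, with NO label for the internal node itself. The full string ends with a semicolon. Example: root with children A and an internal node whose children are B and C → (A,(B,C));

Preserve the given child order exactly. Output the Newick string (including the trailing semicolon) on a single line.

internal I4 with children ['I3', 'I2']
  internal I3 with children ['U', 'I1', 'G', 'R']
    leaf 'U' → 'U'
    internal I1 with children ['A', 'D']
      leaf 'A' → 'A'
      leaf 'D' → 'D'
    → '(A,D)'
    leaf 'G' → 'G'
    leaf 'R' → 'R'
  → '(U,(A,D),G,R)'
  internal I2 with children ['E', 'I0', 'B', 'Z']
    leaf 'E' → 'E'
    internal I0 with children ['T', 'M', 'F', 'S']
      leaf 'T' → 'T'
      leaf 'M' → 'M'
      leaf 'F' → 'F'
      leaf 'S' → 'S'
    → '(T,M,F,S)'
    leaf 'B' → 'B'
    leaf 'Z' → 'Z'
  → '(E,(T,M,F,S),B,Z)'
→ '((U,(A,D),G,R),(E,(T,M,F,S),B,Z))'
Final: ((U,(A,D),G,R),(E,(T,M,F,S),B,Z));

Answer: ((U,(A,D),G,R),(E,(T,M,F,S),B,Z));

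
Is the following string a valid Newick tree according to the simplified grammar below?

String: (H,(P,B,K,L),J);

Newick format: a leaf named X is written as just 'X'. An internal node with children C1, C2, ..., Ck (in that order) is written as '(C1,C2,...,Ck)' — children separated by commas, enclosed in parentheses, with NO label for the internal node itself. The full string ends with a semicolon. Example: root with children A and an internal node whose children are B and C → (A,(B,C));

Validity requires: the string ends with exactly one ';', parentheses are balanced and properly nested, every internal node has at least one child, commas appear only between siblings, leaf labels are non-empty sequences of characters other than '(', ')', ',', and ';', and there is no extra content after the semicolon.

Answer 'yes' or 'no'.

Input: (H,(P,B,K,L),J);
Paren balance: 2 '(' vs 2 ')' OK
Ends with single ';': True
Full parse: OK
Valid: True

Answer: yes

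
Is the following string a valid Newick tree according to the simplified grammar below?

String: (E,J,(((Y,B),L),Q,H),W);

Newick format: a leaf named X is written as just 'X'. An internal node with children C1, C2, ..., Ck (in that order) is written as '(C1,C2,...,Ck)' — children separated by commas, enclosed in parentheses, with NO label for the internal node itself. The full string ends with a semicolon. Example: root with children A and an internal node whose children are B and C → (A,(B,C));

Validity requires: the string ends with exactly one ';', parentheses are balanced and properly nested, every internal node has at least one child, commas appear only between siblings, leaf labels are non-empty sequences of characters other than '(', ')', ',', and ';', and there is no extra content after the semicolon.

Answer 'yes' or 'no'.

Input: (E,J,(((Y,B),L),Q,H),W);
Paren balance: 4 '(' vs 4 ')' OK
Ends with single ';': True
Full parse: OK
Valid: True

Answer: yes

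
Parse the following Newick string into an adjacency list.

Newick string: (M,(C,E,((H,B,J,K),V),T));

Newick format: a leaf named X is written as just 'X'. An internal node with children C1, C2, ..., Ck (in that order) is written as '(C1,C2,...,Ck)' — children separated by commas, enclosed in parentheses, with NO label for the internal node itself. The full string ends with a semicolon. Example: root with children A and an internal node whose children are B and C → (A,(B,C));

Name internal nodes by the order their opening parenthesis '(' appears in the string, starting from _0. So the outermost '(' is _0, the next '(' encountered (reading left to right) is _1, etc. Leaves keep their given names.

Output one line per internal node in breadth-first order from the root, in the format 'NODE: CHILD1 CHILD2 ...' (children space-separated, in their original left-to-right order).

Answer: _0: M _1
_1: C E _2 T
_2: _3 V
_3: H B J K

Derivation:
Input: (M,(C,E,((H,B,J,K),V),T));
Scanning left-to-right, naming '(' by encounter order:
  pos 0: '(' -> open internal node _0 (depth 1)
  pos 3: '(' -> open internal node _1 (depth 2)
  pos 8: '(' -> open internal node _2 (depth 3)
  pos 9: '(' -> open internal node _3 (depth 4)
  pos 17: ')' -> close internal node _3 (now at depth 3)
  pos 20: ')' -> close internal node _2 (now at depth 2)
  pos 23: ')' -> close internal node _1 (now at depth 1)
  pos 24: ')' -> close internal node _0 (now at depth 0)
Total internal nodes: 4
BFS adjacency from root:
  _0: M _1
  _1: C E _2 T
  _2: _3 V
  _3: H B J K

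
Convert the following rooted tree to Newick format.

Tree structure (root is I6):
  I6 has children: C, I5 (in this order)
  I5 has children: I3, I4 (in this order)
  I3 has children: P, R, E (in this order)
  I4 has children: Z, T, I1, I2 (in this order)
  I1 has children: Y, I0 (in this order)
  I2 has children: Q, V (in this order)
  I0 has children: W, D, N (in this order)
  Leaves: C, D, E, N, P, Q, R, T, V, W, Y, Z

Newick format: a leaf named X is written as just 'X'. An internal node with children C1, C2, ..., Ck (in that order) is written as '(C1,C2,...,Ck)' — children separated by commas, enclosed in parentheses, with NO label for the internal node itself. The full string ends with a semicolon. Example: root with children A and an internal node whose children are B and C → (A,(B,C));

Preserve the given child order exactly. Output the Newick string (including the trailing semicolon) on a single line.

internal I6 with children ['C', 'I5']
  leaf 'C' → 'C'
  internal I5 with children ['I3', 'I4']
    internal I3 with children ['P', 'R', 'E']
      leaf 'P' → 'P'
      leaf 'R' → 'R'
      leaf 'E' → 'E'
    → '(P,R,E)'
    internal I4 with children ['Z', 'T', 'I1', 'I2']
      leaf 'Z' → 'Z'
      leaf 'T' → 'T'
      internal I1 with children ['Y', 'I0']
        leaf 'Y' → 'Y'
        internal I0 with children ['W', 'D', 'N']
          leaf 'W' → 'W'
          leaf 'D' → 'D'
          leaf 'N' → 'N'
        → '(W,D,N)'
      → '(Y,(W,D,N))'
      internal I2 with children ['Q', 'V']
        leaf 'Q' → 'Q'
        leaf 'V' → 'V'
      → '(Q,V)'
    → '(Z,T,(Y,(W,D,N)),(Q,V))'
  → '((P,R,E),(Z,T,(Y,(W,D,N)),(Q,V)))'
→ '(C,((P,R,E),(Z,T,(Y,(W,D,N)),(Q,V))))'
Final: (C,((P,R,E),(Z,T,(Y,(W,D,N)),(Q,V))));

Answer: (C,((P,R,E),(Z,T,(Y,(W,D,N)),(Q,V))));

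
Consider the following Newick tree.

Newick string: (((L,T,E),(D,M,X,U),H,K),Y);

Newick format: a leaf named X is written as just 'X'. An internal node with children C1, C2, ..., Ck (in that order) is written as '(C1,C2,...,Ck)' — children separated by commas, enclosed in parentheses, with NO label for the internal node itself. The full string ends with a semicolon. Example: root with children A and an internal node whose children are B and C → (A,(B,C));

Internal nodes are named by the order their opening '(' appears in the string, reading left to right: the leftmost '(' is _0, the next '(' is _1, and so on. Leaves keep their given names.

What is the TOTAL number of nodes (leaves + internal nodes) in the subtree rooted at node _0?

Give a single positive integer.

Newick: (((L,T,E),(D,M,X,U),H,K),Y);
Locate _0: it is the '(' at position 0 (the 1st '(' reading left to right).
Query: subtree rooted at _0
_0: subtree_size = 1 + 13
  _1: subtree_size = 1 + 11
    _2: subtree_size = 1 + 3
      L: subtree_size = 1 + 0
      T: subtree_size = 1 + 0
      E: subtree_size = 1 + 0
    _3: subtree_size = 1 + 4
      D: subtree_size = 1 + 0
      M: subtree_size = 1 + 0
      X: subtree_size = 1 + 0
      U: subtree_size = 1 + 0
    H: subtree_size = 1 + 0
    K: subtree_size = 1 + 0
  Y: subtree_size = 1 + 0
Total subtree size of _0: 14

Answer: 14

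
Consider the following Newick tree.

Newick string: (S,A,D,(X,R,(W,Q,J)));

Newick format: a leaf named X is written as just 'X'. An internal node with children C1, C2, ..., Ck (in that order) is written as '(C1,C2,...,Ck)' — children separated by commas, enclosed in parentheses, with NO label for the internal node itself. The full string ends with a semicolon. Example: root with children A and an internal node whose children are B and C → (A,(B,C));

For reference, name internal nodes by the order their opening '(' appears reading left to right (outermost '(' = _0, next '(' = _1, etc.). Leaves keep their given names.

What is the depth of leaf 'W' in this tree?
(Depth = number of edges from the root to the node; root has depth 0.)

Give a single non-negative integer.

Newick: (S,A,D,(X,R,(W,Q,J)));
Naming internals by '(' encounter order: outermost '(' = _0, next = _1, ...
Query node: W
Path from root: _0 -> _1 -> _2 -> W
Depth of W: 3 (number of edges from root)

Answer: 3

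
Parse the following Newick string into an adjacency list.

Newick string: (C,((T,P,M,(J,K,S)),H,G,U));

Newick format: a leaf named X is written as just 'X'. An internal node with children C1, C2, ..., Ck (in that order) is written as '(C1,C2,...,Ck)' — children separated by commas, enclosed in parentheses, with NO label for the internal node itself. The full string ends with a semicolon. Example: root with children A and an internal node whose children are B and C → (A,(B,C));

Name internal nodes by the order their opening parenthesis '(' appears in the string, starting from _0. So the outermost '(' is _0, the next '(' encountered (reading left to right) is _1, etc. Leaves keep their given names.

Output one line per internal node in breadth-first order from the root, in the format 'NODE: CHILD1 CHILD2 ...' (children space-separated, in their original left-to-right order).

Input: (C,((T,P,M,(J,K,S)),H,G,U));
Scanning left-to-right, naming '(' by encounter order:
  pos 0: '(' -> open internal node _0 (depth 1)
  pos 3: '(' -> open internal node _1 (depth 2)
  pos 4: '(' -> open internal node _2 (depth 3)
  pos 11: '(' -> open internal node _3 (depth 4)
  pos 17: ')' -> close internal node _3 (now at depth 3)
  pos 18: ')' -> close internal node _2 (now at depth 2)
  pos 25: ')' -> close internal node _1 (now at depth 1)
  pos 26: ')' -> close internal node _0 (now at depth 0)
Total internal nodes: 4
BFS adjacency from root:
  _0: C _1
  _1: _2 H G U
  _2: T P M _3
  _3: J K S

Answer: _0: C _1
_1: _2 H G U
_2: T P M _3
_3: J K S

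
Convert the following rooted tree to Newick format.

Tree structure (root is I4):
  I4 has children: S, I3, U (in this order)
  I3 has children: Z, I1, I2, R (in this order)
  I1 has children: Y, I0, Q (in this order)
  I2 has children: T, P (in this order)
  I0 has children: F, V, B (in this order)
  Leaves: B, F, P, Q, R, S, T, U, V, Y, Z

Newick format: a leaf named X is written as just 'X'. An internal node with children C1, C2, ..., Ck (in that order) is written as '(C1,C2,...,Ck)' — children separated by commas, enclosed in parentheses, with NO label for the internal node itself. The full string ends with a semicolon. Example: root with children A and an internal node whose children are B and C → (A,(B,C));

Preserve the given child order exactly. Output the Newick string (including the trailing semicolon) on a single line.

internal I4 with children ['S', 'I3', 'U']
  leaf 'S' → 'S'
  internal I3 with children ['Z', 'I1', 'I2', 'R']
    leaf 'Z' → 'Z'
    internal I1 with children ['Y', 'I0', 'Q']
      leaf 'Y' → 'Y'
      internal I0 with children ['F', 'V', 'B']
        leaf 'F' → 'F'
        leaf 'V' → 'V'
        leaf 'B' → 'B'
      → '(F,V,B)'
      leaf 'Q' → 'Q'
    → '(Y,(F,V,B),Q)'
    internal I2 with children ['T', 'P']
      leaf 'T' → 'T'
      leaf 'P' → 'P'
    → '(T,P)'
    leaf 'R' → 'R'
  → '(Z,(Y,(F,V,B),Q),(T,P),R)'
  leaf 'U' → 'U'
→ '(S,(Z,(Y,(F,V,B),Q),(T,P),R),U)'
Final: (S,(Z,(Y,(F,V,B),Q),(T,P),R),U);

Answer: (S,(Z,(Y,(F,V,B),Q),(T,P),R),U);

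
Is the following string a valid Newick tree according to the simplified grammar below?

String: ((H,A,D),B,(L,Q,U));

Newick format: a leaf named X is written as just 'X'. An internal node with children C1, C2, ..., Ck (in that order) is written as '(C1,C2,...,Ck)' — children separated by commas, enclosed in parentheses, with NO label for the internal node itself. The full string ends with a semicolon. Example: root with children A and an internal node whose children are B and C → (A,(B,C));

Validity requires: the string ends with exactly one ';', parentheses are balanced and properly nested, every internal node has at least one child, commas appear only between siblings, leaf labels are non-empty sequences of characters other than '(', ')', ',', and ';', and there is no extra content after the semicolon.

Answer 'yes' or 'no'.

Answer: yes

Derivation:
Input: ((H,A,D),B,(L,Q,U));
Paren balance: 3 '(' vs 3 ')' OK
Ends with single ';': True
Full parse: OK
Valid: True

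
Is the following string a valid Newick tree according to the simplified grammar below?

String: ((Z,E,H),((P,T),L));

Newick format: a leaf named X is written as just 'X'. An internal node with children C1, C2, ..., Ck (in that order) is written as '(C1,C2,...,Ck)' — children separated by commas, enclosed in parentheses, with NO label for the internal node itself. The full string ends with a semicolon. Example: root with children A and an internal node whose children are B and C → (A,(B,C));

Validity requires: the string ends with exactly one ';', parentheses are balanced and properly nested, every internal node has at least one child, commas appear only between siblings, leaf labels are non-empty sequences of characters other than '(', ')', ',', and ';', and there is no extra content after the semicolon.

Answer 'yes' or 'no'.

Input: ((Z,E,H),((P,T),L));
Paren balance: 4 '(' vs 4 ')' OK
Ends with single ';': True
Full parse: OK
Valid: True

Answer: yes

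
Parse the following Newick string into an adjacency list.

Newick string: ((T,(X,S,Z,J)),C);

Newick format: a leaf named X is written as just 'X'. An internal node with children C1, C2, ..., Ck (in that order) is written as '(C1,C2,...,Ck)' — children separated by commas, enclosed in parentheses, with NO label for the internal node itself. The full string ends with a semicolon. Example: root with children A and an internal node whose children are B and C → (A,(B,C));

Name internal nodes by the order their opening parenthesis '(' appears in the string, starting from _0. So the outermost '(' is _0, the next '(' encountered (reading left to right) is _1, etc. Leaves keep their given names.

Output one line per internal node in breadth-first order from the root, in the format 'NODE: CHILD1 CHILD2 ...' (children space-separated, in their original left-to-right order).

Answer: _0: _1 C
_1: T _2
_2: X S Z J

Derivation:
Input: ((T,(X,S,Z,J)),C);
Scanning left-to-right, naming '(' by encounter order:
  pos 0: '(' -> open internal node _0 (depth 1)
  pos 1: '(' -> open internal node _1 (depth 2)
  pos 4: '(' -> open internal node _2 (depth 3)
  pos 12: ')' -> close internal node _2 (now at depth 2)
  pos 13: ')' -> close internal node _1 (now at depth 1)
  pos 16: ')' -> close internal node _0 (now at depth 0)
Total internal nodes: 3
BFS adjacency from root:
  _0: _1 C
  _1: T _2
  _2: X S Z J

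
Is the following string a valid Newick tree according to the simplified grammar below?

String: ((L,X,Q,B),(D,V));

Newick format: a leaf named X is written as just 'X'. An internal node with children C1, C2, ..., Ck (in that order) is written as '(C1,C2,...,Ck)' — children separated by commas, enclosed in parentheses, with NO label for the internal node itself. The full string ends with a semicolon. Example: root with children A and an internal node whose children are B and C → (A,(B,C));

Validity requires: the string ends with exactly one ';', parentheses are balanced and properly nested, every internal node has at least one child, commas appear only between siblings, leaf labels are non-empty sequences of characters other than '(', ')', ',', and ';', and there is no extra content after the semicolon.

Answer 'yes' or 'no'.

Input: ((L,X,Q,B),(D,V));
Paren balance: 3 '(' vs 3 ')' OK
Ends with single ';': True
Full parse: OK
Valid: True

Answer: yes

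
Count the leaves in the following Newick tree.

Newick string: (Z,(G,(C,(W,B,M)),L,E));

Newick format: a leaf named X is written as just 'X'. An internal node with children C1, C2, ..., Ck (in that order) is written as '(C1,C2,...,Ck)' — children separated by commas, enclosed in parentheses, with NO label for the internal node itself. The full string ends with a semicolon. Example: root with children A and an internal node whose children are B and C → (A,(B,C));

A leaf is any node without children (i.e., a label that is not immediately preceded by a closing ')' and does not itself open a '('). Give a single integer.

Answer: 8

Derivation:
Newick: (Z,(G,(C,(W,B,M)),L,E));
Scan left-to-right; a leaf is any maximal label run not followed by '(':
  pos 1: leaf 'Z' → count = 1
  pos 4: leaf 'G' → count = 2
  pos 7: leaf 'C' → count = 3
  pos 10: leaf 'W' → count = 4
  pos 12: leaf 'B' → count = 5
  pos 14: leaf 'M' → count = 6
  pos 18: leaf 'L' → count = 7
  pos 20: leaf 'E' → count = 8
Total leaves: 8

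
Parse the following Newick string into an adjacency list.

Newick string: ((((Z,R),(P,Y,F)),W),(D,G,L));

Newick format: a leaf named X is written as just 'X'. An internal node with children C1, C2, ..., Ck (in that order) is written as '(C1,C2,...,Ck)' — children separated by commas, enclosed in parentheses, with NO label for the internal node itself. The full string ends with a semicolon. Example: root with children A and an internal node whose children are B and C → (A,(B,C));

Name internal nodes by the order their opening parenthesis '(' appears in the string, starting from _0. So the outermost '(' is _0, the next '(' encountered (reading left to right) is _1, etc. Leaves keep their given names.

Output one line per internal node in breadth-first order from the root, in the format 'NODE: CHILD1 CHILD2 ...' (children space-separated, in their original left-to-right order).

Input: ((((Z,R),(P,Y,F)),W),(D,G,L));
Scanning left-to-right, naming '(' by encounter order:
  pos 0: '(' -> open internal node _0 (depth 1)
  pos 1: '(' -> open internal node _1 (depth 2)
  pos 2: '(' -> open internal node _2 (depth 3)
  pos 3: '(' -> open internal node _3 (depth 4)
  pos 7: ')' -> close internal node _3 (now at depth 3)
  pos 9: '(' -> open internal node _4 (depth 4)
  pos 15: ')' -> close internal node _4 (now at depth 3)
  pos 16: ')' -> close internal node _2 (now at depth 2)
  pos 19: ')' -> close internal node _1 (now at depth 1)
  pos 21: '(' -> open internal node _5 (depth 2)
  pos 27: ')' -> close internal node _5 (now at depth 1)
  pos 28: ')' -> close internal node _0 (now at depth 0)
Total internal nodes: 6
BFS adjacency from root:
  _0: _1 _5
  _1: _2 W
  _5: D G L
  _2: _3 _4
  _3: Z R
  _4: P Y F

Answer: _0: _1 _5
_1: _2 W
_5: D G L
_2: _3 _4
_3: Z R
_4: P Y F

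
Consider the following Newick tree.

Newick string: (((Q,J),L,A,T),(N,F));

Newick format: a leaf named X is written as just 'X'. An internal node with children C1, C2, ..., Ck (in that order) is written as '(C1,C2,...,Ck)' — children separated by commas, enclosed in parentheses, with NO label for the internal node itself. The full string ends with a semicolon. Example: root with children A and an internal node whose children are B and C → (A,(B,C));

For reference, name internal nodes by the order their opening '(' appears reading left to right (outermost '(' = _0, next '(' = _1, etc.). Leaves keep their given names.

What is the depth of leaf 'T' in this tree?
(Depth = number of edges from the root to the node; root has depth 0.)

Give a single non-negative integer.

Answer: 2

Derivation:
Newick: (((Q,J),L,A,T),(N,F));
Naming internals by '(' encounter order: outermost '(' = _0, next = _1, ...
Query node: T
Path from root: _0 -> _1 -> T
Depth of T: 2 (number of edges from root)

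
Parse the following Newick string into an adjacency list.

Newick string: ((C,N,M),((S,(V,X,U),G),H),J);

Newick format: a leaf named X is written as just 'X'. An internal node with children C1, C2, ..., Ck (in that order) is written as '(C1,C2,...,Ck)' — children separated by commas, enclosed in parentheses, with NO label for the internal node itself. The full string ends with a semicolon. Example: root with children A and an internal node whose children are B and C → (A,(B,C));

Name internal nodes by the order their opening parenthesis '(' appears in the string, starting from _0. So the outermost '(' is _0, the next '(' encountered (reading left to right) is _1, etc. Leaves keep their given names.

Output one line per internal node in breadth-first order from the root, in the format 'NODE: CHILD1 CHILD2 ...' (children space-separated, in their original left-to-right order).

Answer: _0: _1 _2 J
_1: C N M
_2: _3 H
_3: S _4 G
_4: V X U

Derivation:
Input: ((C,N,M),((S,(V,X,U),G),H),J);
Scanning left-to-right, naming '(' by encounter order:
  pos 0: '(' -> open internal node _0 (depth 1)
  pos 1: '(' -> open internal node _1 (depth 2)
  pos 7: ')' -> close internal node _1 (now at depth 1)
  pos 9: '(' -> open internal node _2 (depth 2)
  pos 10: '(' -> open internal node _3 (depth 3)
  pos 13: '(' -> open internal node _4 (depth 4)
  pos 19: ')' -> close internal node _4 (now at depth 3)
  pos 22: ')' -> close internal node _3 (now at depth 2)
  pos 25: ')' -> close internal node _2 (now at depth 1)
  pos 28: ')' -> close internal node _0 (now at depth 0)
Total internal nodes: 5
BFS adjacency from root:
  _0: _1 _2 J
  _1: C N M
  _2: _3 H
  _3: S _4 G
  _4: V X U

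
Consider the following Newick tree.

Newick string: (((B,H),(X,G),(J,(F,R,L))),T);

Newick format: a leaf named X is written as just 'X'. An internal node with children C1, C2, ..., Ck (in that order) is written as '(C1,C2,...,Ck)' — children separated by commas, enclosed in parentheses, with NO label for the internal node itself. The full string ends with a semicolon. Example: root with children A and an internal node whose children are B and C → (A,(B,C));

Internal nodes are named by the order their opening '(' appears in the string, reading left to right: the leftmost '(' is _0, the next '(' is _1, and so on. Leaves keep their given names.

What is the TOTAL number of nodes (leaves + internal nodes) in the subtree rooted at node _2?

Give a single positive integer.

Answer: 3

Derivation:
Newick: (((B,H),(X,G),(J,(F,R,L))),T);
Locate _2: it is the '(' at position 2 (the 3rd '(' reading left to right).
Query: subtree rooted at _2
_2: subtree_size = 1 + 2
  B: subtree_size = 1 + 0
  H: subtree_size = 1 + 0
Total subtree size of _2: 3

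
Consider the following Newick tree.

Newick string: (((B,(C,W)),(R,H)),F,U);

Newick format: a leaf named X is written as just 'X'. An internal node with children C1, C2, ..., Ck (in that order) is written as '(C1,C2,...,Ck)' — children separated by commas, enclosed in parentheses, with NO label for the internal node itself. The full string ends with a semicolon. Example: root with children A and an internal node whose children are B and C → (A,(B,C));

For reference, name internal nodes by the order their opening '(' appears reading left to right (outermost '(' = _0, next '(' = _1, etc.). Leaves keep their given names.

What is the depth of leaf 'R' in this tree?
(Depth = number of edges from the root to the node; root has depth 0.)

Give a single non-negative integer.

Newick: (((B,(C,W)),(R,H)),F,U);
Naming internals by '(' encounter order: outermost '(' = _0, next = _1, ...
Query node: R
Path from root: _0 -> _1 -> _4 -> R
Depth of R: 3 (number of edges from root)

Answer: 3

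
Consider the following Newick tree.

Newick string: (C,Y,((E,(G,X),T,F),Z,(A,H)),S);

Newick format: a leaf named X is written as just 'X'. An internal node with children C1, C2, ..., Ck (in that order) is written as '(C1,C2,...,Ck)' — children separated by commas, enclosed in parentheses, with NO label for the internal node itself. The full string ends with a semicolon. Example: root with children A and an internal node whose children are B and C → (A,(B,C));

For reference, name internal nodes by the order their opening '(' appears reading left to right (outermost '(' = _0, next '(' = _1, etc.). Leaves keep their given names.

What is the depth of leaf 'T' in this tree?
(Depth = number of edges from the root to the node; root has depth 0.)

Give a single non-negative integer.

Answer: 3

Derivation:
Newick: (C,Y,((E,(G,X),T,F),Z,(A,H)),S);
Naming internals by '(' encounter order: outermost '(' = _0, next = _1, ...
Query node: T
Path from root: _0 -> _1 -> _2 -> T
Depth of T: 3 (number of edges from root)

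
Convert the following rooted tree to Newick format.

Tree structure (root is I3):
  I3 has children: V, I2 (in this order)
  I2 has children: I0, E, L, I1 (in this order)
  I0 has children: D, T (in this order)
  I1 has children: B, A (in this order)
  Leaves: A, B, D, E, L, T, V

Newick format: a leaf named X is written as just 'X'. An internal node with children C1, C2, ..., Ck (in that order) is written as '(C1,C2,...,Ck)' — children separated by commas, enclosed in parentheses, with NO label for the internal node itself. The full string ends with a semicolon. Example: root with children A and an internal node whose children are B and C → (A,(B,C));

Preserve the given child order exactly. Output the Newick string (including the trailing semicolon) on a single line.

internal I3 with children ['V', 'I2']
  leaf 'V' → 'V'
  internal I2 with children ['I0', 'E', 'L', 'I1']
    internal I0 with children ['D', 'T']
      leaf 'D' → 'D'
      leaf 'T' → 'T'
    → '(D,T)'
    leaf 'E' → 'E'
    leaf 'L' → 'L'
    internal I1 with children ['B', 'A']
      leaf 'B' → 'B'
      leaf 'A' → 'A'
    → '(B,A)'
  → '((D,T),E,L,(B,A))'
→ '(V,((D,T),E,L,(B,A)))'
Final: (V,((D,T),E,L,(B,A)));

Answer: (V,((D,T),E,L,(B,A)));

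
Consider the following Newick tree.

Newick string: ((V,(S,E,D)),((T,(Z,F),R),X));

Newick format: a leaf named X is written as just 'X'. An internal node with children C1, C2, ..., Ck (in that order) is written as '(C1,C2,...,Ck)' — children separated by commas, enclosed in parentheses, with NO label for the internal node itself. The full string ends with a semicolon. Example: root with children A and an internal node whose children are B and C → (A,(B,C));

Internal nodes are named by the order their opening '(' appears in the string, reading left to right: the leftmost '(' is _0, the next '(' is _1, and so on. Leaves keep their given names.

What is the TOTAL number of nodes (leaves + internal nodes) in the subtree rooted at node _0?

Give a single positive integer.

Newick: ((V,(S,E,D)),((T,(Z,F),R),X));
Locate _0: it is the '(' at position 0 (the 1st '(' reading left to right).
Query: subtree rooted at _0
_0: subtree_size = 1 + 14
  _1: subtree_size = 1 + 5
    V: subtree_size = 1 + 0
    _2: subtree_size = 1 + 3
      S: subtree_size = 1 + 0
      E: subtree_size = 1 + 0
      D: subtree_size = 1 + 0
  _3: subtree_size = 1 + 7
    _4: subtree_size = 1 + 5
      T: subtree_size = 1 + 0
      _5: subtree_size = 1 + 2
        Z: subtree_size = 1 + 0
        F: subtree_size = 1 + 0
      R: subtree_size = 1 + 0
    X: subtree_size = 1 + 0
Total subtree size of _0: 15

Answer: 15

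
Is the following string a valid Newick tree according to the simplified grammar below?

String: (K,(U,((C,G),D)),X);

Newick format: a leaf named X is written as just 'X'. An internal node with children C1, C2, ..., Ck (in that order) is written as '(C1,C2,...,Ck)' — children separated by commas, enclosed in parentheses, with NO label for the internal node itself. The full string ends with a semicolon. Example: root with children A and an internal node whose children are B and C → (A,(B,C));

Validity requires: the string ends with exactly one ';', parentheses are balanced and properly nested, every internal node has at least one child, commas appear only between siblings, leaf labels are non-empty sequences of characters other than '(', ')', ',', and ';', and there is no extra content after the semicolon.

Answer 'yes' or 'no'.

Answer: yes

Derivation:
Input: (K,(U,((C,G),D)),X);
Paren balance: 4 '(' vs 4 ')' OK
Ends with single ';': True
Full parse: OK
Valid: True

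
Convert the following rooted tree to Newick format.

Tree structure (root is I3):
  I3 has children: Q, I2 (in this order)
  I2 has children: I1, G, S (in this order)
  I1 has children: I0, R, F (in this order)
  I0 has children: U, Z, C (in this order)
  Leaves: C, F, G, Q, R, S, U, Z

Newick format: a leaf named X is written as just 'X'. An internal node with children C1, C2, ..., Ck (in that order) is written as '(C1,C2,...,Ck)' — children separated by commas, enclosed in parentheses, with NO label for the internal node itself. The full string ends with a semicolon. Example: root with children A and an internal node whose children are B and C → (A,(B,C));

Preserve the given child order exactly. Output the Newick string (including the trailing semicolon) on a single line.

internal I3 with children ['Q', 'I2']
  leaf 'Q' → 'Q'
  internal I2 with children ['I1', 'G', 'S']
    internal I1 with children ['I0', 'R', 'F']
      internal I0 with children ['U', 'Z', 'C']
        leaf 'U' → 'U'
        leaf 'Z' → 'Z'
        leaf 'C' → 'C'
      → '(U,Z,C)'
      leaf 'R' → 'R'
      leaf 'F' → 'F'
    → '((U,Z,C),R,F)'
    leaf 'G' → 'G'
    leaf 'S' → 'S'
  → '(((U,Z,C),R,F),G,S)'
→ '(Q,(((U,Z,C),R,F),G,S))'
Final: (Q,(((U,Z,C),R,F),G,S));

Answer: (Q,(((U,Z,C),R,F),G,S));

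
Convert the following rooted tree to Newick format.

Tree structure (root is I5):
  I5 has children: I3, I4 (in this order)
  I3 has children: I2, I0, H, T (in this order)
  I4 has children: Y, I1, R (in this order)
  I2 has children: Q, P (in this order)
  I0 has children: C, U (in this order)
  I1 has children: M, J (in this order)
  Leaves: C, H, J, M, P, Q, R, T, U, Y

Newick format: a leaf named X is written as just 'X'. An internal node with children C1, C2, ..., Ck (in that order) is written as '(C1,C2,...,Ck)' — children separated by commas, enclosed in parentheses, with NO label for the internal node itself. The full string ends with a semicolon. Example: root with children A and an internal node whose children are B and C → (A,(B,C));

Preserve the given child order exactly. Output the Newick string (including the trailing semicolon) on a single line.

internal I5 with children ['I3', 'I4']
  internal I3 with children ['I2', 'I0', 'H', 'T']
    internal I2 with children ['Q', 'P']
      leaf 'Q' → 'Q'
      leaf 'P' → 'P'
    → '(Q,P)'
    internal I0 with children ['C', 'U']
      leaf 'C' → 'C'
      leaf 'U' → 'U'
    → '(C,U)'
    leaf 'H' → 'H'
    leaf 'T' → 'T'
  → '((Q,P),(C,U),H,T)'
  internal I4 with children ['Y', 'I1', 'R']
    leaf 'Y' → 'Y'
    internal I1 with children ['M', 'J']
      leaf 'M' → 'M'
      leaf 'J' → 'J'
    → '(M,J)'
    leaf 'R' → 'R'
  → '(Y,(M,J),R)'
→ '(((Q,P),(C,U),H,T),(Y,(M,J),R))'
Final: (((Q,P),(C,U),H,T),(Y,(M,J),R));

Answer: (((Q,P),(C,U),H,T),(Y,(M,J),R));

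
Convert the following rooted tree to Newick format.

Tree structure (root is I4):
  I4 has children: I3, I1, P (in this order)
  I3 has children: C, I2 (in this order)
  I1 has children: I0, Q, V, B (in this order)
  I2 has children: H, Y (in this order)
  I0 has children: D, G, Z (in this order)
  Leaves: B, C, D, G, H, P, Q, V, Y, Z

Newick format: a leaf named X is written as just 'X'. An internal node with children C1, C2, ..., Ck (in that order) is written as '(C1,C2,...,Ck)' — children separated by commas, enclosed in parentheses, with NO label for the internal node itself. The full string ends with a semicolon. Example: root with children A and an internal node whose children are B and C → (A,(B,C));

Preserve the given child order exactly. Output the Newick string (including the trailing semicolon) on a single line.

Answer: ((C,(H,Y)),((D,G,Z),Q,V,B),P);

Derivation:
internal I4 with children ['I3', 'I1', 'P']
  internal I3 with children ['C', 'I2']
    leaf 'C' → 'C'
    internal I2 with children ['H', 'Y']
      leaf 'H' → 'H'
      leaf 'Y' → 'Y'
    → '(H,Y)'
  → '(C,(H,Y))'
  internal I1 with children ['I0', 'Q', 'V', 'B']
    internal I0 with children ['D', 'G', 'Z']
      leaf 'D' → 'D'
      leaf 'G' → 'G'
      leaf 'Z' → 'Z'
    → '(D,G,Z)'
    leaf 'Q' → 'Q'
    leaf 'V' → 'V'
    leaf 'B' → 'B'
  → '((D,G,Z),Q,V,B)'
  leaf 'P' → 'P'
→ '((C,(H,Y)),((D,G,Z),Q,V,B),P)'
Final: ((C,(H,Y)),((D,G,Z),Q,V,B),P);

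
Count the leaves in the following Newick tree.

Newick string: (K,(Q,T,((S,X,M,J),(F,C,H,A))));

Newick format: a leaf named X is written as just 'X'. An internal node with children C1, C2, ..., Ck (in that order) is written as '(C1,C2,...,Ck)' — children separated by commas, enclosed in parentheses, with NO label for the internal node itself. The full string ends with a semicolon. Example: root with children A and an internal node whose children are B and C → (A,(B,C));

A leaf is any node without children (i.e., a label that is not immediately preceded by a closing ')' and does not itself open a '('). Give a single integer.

Answer: 11

Derivation:
Newick: (K,(Q,T,((S,X,M,J),(F,C,H,A))));
Scan left-to-right; a leaf is any maximal label run not followed by '(':
  pos 1: leaf 'K' → count = 1
  pos 4: leaf 'Q' → count = 2
  pos 6: leaf 'T' → count = 3
  pos 10: leaf 'S' → count = 4
  pos 12: leaf 'X' → count = 5
  pos 14: leaf 'M' → count = 6
  pos 16: leaf 'J' → count = 7
  pos 20: leaf 'F' → count = 8
  pos 22: leaf 'C' → count = 9
  pos 24: leaf 'H' → count = 10
  pos 26: leaf 'A' → count = 11
Total leaves: 11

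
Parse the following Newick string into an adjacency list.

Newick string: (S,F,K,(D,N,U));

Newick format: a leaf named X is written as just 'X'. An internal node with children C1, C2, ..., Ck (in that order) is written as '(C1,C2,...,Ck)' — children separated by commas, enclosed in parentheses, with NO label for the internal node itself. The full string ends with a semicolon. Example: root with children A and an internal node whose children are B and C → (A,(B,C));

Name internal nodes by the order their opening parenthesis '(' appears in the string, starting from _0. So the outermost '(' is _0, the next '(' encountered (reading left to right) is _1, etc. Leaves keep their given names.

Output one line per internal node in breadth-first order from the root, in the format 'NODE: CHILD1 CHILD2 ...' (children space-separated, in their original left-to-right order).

Input: (S,F,K,(D,N,U));
Scanning left-to-right, naming '(' by encounter order:
  pos 0: '(' -> open internal node _0 (depth 1)
  pos 7: '(' -> open internal node _1 (depth 2)
  pos 13: ')' -> close internal node _1 (now at depth 1)
  pos 14: ')' -> close internal node _0 (now at depth 0)
Total internal nodes: 2
BFS adjacency from root:
  _0: S F K _1
  _1: D N U

Answer: _0: S F K _1
_1: D N U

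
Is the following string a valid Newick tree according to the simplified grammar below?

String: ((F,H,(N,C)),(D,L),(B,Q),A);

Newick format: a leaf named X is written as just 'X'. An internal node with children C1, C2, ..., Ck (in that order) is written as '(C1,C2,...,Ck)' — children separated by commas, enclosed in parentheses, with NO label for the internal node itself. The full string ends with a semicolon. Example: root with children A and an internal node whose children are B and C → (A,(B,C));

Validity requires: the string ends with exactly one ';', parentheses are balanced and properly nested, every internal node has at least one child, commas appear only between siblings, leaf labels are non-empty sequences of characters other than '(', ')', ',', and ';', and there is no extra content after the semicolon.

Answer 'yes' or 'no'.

Answer: yes

Derivation:
Input: ((F,H,(N,C)),(D,L),(B,Q),A);
Paren balance: 5 '(' vs 5 ')' OK
Ends with single ';': True
Full parse: OK
Valid: True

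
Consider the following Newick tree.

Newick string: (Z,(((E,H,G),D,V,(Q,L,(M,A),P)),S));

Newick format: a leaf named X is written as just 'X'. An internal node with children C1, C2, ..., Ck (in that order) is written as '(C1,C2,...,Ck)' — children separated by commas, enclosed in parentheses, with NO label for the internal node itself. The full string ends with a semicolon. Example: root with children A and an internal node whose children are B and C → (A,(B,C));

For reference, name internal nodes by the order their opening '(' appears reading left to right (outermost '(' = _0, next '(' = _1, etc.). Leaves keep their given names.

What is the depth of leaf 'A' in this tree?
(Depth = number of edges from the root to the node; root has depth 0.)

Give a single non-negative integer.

Newick: (Z,(((E,H,G),D,V,(Q,L,(M,A),P)),S));
Naming internals by '(' encounter order: outermost '(' = _0, next = _1, ...
Query node: A
Path from root: _0 -> _1 -> _2 -> _4 -> _5 -> A
Depth of A: 5 (number of edges from root)

Answer: 5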